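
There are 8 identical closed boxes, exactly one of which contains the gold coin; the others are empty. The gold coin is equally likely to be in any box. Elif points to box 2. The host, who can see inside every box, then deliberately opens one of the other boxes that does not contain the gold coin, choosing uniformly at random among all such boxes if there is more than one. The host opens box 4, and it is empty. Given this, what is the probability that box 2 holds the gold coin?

1/8

Apply Bayes' rule, conditioning on where the gold coin actually is.
If it is in any of boxes 1, 3, 5, 6, 7, and 8 (prior 1/8 each): the host has 6 equally likely choices, so probability 1/6; weight (1/8)·(1/6) = 1/48 each.
If it is in box 2 (prior 1/8): the host has 7 equally likely choices, so probability 1/7; weight (1/8)·(1/7) = 1/56.
If it is in box 4 (prior 1/8): the host opened box 4, so this case is ruled out; weight (1/8)·0 = 0.
The weights sum to 1/7.
So P(the gold coin in box 2 | the host opened box 4) = (1/56) / (1/7) = 1/8.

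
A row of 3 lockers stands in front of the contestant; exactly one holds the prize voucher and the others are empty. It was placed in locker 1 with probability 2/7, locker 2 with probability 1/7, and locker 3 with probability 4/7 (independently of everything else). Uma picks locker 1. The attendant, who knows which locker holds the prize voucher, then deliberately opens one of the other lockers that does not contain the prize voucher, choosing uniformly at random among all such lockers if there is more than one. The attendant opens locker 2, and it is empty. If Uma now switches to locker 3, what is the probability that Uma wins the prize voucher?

Condition on the true location of the prize voucher.
If it is in locker 1 (prior 2/7): the attendant has 2 equally likely choices, so probability 1/2; weight (2/7)·(1/2) = 1/7.
If it is in locker 2 (prior 1/7): the attendant opened locker 2, so this case is ruled out; weight (1/7)·0 = 0.
If it is in locker 3 (prior 4/7): the attendant has no choice, probability 1; weight (4/7)·1 = 4/7.
The weights sum to 5/7.
So P(the prize voucher in locker 3 | the attendant opened locker 2) = (4/7) / (5/7) = 4/5.

4/5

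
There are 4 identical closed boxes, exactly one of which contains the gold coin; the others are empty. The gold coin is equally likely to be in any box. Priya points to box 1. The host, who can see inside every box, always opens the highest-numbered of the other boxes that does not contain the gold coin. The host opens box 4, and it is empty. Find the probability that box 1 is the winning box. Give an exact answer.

Consider each possible location of the gold coin in turn.
If it is in any of boxes 1, 2, and 3 (prior 1/4 each): box 4 is the highest-numbered option available, probability 1; weight (1/4)·1 = 1/4 each.
If it is in box 4 (prior 1/4): the host opened box 4, so this case is ruled out; weight (1/4)·0 = 0.
The weights sum to 3/4.
So P(the gold coin in box 1 | the host opened box 4) = (1/4) / (3/4) = 1/3.

1/3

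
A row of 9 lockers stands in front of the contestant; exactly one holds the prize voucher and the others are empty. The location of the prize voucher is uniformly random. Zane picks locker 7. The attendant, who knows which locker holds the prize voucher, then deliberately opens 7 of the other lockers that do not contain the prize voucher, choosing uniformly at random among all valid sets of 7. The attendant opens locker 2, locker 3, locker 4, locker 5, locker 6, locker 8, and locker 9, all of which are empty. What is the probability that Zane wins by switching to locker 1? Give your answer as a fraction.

Consider each possible location of the prize voucher in turn.
If it is in locker 1 (prior 1/9): the attendant has no choice, probability 1; weight (1/9)·1 = 1/9.
If it is in any of lockers 2, 3, 4, 5, 6, 8, and 9 (prior 1/9 each): that locker was opened and seen not to hold the prize — ruled out; weight (1/9)·0 = 0 each.
If it is in locker 7 (prior 1/9): the attendant has 8 equally likely choices, so probability 1/8; weight (1/9)·(1/8) = 1/72.
The weights sum to 1/8.
So P(the prize voucher in locker 1 | the attendant opened locker 2, locker 3, locker 4, locker 5, locker 6, locker 8, and locker 9) = (1/9) / (1/8) = 8/9.

8/9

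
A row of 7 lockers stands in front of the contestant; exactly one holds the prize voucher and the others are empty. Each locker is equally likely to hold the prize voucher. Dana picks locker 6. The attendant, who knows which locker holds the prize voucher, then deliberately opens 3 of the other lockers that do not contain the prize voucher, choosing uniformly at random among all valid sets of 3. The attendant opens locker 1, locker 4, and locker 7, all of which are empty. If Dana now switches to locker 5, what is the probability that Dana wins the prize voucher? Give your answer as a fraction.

2/7

Consider each possible location of the prize voucher in turn.
If it is in any of lockers 1, 4, and 7 (prior 1/7 each): that locker was opened and seen not to hold the prize — ruled out; weight (1/7)·0 = 0 each.
If it is in any of lockers 2, 3, and 5 (prior 1/7 each): the attendant has 10 equally likely choices, so probability 1/10; weight (1/7)·(1/10) = 1/70 each.
If it is in locker 6 (prior 1/7): the attendant has 20 equally likely choices, so probability 1/20; weight (1/7)·(1/20) = 1/140.
The weights sum to 1/20.
So P(the prize voucher in locker 5 | the attendant opened locker 1, locker 4, and locker 7) = (1/70) / (1/20) = 2/7.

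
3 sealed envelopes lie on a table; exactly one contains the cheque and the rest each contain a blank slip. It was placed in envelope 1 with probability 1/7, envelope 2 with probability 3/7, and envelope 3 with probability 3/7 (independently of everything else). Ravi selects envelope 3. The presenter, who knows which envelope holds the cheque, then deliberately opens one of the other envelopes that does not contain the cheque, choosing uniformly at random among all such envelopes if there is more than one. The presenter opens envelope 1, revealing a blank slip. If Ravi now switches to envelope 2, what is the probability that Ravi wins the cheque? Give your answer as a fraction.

Apply Bayes' rule, conditioning on where the cheque actually is.
If it is in envelope 1 (prior 1/7): the presenter opened envelope 1, so this case is ruled out; weight (1/7)·0 = 0.
If it is in envelope 2 (prior 3/7): the presenter has no choice, probability 1; weight (3/7)·1 = 3/7.
If it is in envelope 3 (prior 3/7): the presenter has 2 equally likely choices, so probability 1/2; weight (3/7)·(1/2) = 3/14.
The weights sum to 9/14.
So P(the cheque in envelope 2 | the presenter opened envelope 1) = (3/7) / (9/14) = 2/3.

2/3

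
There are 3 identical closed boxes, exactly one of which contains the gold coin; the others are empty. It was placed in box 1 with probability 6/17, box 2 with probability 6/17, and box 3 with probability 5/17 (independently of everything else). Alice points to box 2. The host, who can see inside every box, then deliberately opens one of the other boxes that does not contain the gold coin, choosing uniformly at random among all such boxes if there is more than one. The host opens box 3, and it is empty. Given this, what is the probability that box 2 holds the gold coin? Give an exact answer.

Consider each possible location of the gold coin in turn.
If it is in box 1 (prior 6/17): the host has no choice, probability 1; weight (6/17)·1 = 6/17.
If it is in box 2 (prior 6/17): the host has 2 equally likely choices, so probability 1/2; weight (6/17)·(1/2) = 3/17.
If it is in box 3 (prior 5/17): the host opened box 3, so this case is ruled out; weight (5/17)·0 = 0.
The weights sum to 9/17.
So P(the gold coin in box 2 | the host opened box 3) = (3/17) / (9/17) = 1/3.

1/3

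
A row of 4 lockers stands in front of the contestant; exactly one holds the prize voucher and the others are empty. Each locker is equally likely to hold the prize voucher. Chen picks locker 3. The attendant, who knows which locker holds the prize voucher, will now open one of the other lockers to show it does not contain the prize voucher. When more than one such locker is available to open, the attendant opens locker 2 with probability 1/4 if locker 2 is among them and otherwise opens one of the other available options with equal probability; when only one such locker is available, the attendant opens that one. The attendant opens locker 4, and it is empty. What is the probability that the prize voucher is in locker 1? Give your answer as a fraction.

6/13

Apply Bayes' rule, conditioning on where the prize voucher actually is.
If it is in locker 1 (prior 1/4): locker 2 is available but not opened, probability 3/4; weight (1/4)·(3/4) = 3/16.
If it is in locker 2 (prior 1/4): locker 2 holds the prize so is unavailable; the attendant chooses uniformly among the 2 others, probability 1/2; weight (1/4)·(1/2) = 1/8.
If it is in locker 3 (prior 1/4): locker 2 is available but not opened; locker 4 gets probability (1 − 1/4)/2 = 3/8; weight (1/4)·(3/8) = 3/32.
If it is in locker 4 (prior 1/4): the attendant opened locker 4, so this case is ruled out; weight (1/4)·0 = 0.
The weights sum to 13/32.
So P(the prize voucher in locker 1 | the attendant opened locker 4) = (3/16) / (13/32) = 6/13.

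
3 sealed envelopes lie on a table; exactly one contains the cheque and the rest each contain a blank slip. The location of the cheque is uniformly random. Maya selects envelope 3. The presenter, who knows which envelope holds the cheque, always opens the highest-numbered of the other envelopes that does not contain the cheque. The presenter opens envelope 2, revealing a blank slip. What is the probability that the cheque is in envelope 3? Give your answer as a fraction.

Condition on the true location of the cheque.
If it is in either of envelopes 1 and 3 (prior 1/3 each): envelope 2 is the highest-numbered option available, probability 1; weight (1/3)·1 = 1/3 each.
If it is in envelope 2 (prior 1/3): the presenter opened envelope 2, so this case is ruled out; weight (1/3)·0 = 0.
The weights sum to 2/3.
So P(the cheque in envelope 3 | the presenter opened envelope 2) = (1/3) / (2/3) = 1/2.

1/2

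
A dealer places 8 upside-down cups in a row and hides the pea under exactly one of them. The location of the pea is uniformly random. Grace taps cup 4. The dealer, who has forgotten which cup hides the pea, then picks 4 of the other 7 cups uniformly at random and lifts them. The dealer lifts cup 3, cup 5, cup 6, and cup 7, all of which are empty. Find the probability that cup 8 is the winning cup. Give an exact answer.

1/4

Consider each possible location of the pea in turn.
If it is under any of cups 1, 2, 4, and 8 (prior 1/8 each): the dealer picks exactly this set with probability 1/35 regardless, and none is the prize; weight (1/8)·(1/35) = 1/280 each.
If it is under any of cups 3, 5, 6, and 7 (prior 1/8 each): that cup was opened and seen not to hold the prize — ruled out; weight (1/8)·0 = 0 each.
The weights sum to 1/70.
So P(the pea under cup 8 | the dealer opened cup 3, cup 5, cup 6, and cup 7) = (1/280) / (1/70) = 1/4.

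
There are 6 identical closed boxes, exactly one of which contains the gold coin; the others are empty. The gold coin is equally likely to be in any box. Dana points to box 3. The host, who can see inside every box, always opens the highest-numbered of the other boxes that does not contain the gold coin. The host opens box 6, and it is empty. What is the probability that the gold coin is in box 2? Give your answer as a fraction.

Consider each possible location of the gold coin in turn.
If it is in any of boxes 1, 2, 3, 4, and 5 (prior 1/6 each): box 6 is the highest-numbered option available, probability 1; weight (1/6)·1 = 1/6 each.
If it is in box 6 (prior 1/6): the host opened box 6, so this case is ruled out; weight (1/6)·0 = 0.
The weights sum to 5/6.
So P(the gold coin in box 2 | the host opened box 6) = (1/6) / (5/6) = 1/5.

1/5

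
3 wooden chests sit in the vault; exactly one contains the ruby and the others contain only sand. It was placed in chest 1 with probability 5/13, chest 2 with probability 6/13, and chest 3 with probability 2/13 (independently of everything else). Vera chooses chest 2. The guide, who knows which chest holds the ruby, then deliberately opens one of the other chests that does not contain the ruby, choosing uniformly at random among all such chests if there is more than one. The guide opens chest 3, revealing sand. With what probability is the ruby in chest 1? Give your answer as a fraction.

5/8

Condition on the true location of the ruby.
If it is in chest 1 (prior 5/13): the guide has no choice, probability 1; weight (5/13)·1 = 5/13.
If it is in chest 2 (prior 6/13): the guide has 2 equally likely choices, so probability 1/2; weight (6/13)·(1/2) = 3/13.
If it is in chest 3 (prior 2/13): the guide opened chest 3, so this case is ruled out; weight (2/13)·0 = 0.
The weights sum to 8/13.
So P(the ruby in chest 1 | the guide opened chest 3) = (5/13) / (8/13) = 5/8.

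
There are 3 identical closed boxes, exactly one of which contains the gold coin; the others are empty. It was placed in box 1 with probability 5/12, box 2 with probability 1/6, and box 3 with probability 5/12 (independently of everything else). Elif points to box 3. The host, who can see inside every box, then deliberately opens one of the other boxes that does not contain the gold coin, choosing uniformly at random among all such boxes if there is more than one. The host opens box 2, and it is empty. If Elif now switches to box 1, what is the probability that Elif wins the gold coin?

2/3

Apply Bayes' rule, conditioning on where the gold coin actually is.
If it is in box 1 (prior 5/12): the host has no choice, probability 1; weight (5/12)·1 = 5/12.
If it is in box 2 (prior 1/6): the host opened box 2, so this case is ruled out; weight (1/6)·0 = 0.
If it is in box 3 (prior 5/12): the host has 2 equally likely choices, so probability 1/2; weight (5/12)·(1/2) = 5/24.
The weights sum to 5/8.
So P(the gold coin in box 1 | the host opened box 2) = (5/12) / (5/8) = 2/3.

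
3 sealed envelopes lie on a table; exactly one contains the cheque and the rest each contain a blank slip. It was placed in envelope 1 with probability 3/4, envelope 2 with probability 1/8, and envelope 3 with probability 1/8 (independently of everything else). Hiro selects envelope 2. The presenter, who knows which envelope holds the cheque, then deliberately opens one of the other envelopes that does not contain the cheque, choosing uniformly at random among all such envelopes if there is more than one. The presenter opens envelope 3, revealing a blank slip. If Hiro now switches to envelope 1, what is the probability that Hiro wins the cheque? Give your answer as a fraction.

Consider each possible location of the cheque in turn.
If it is in envelope 1 (prior 3/4): the presenter has no choice, probability 1; weight (3/4)·1 = 3/4.
If it is in envelope 2 (prior 1/8): the presenter has 2 equally likely choices, so probability 1/2; weight (1/8)·(1/2) = 1/16.
If it is in envelope 3 (prior 1/8): the presenter opened envelope 3, so this case is ruled out; weight (1/8)·0 = 0.
The weights sum to 13/16.
So P(the cheque in envelope 1 | the presenter opened envelope 3) = (3/4) / (13/16) = 12/13.

12/13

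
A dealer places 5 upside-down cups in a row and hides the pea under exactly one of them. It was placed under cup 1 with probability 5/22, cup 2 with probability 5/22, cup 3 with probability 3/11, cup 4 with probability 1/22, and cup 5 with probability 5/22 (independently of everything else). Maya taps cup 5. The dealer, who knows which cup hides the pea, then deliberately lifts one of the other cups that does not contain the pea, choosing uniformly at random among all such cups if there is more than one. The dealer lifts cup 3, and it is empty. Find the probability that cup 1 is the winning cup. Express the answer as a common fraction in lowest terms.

20/59

Condition on the true location of the pea.
If it is under either of cups 1 and 2 (prior 5/22 each): the dealer has 3 equally likely choices, so probability 1/3; weight (5/22)·(1/3) = 5/66 each.
If it is under cup 3 (prior 3/11): the dealer opened cup 3, so this case is ruled out; weight (3/11)·0 = 0.
If it is under cup 4 (prior 1/22): the dealer has 3 equally likely choices, so probability 1/3; weight (1/22)·(1/3) = 1/66.
If it is under cup 5 (prior 5/22): the dealer has 4 equally likely choices, so probability 1/4; weight (5/22)·(1/4) = 5/88.
The weights sum to 59/264.
So P(the pea under cup 1 | the dealer opened cup 3) = (5/66) / (59/264) = 20/59.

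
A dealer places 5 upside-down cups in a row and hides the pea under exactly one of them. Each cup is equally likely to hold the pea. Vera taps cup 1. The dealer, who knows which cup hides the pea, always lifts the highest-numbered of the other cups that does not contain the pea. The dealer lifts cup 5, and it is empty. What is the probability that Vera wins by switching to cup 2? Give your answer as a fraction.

1/4

Apply Bayes' rule, conditioning on where the pea actually is.
If it is under any of cups 1, 2, 3, and 4 (prior 1/5 each): cup 5 is the highest-numbered option available, probability 1; weight (1/5)·1 = 1/5 each.
If it is under cup 5 (prior 1/5): the dealer opened cup 5, so this case is ruled out; weight (1/5)·0 = 0.
The weights sum to 4/5.
So P(the pea under cup 2 | the dealer opened cup 5) = (1/5) / (4/5) = 1/4.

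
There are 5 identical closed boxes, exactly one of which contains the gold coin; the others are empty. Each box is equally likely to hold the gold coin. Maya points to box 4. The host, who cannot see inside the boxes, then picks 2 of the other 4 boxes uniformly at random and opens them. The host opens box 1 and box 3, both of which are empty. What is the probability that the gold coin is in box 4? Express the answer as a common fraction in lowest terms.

Apply Bayes' rule, conditioning on where the gold coin actually is.
If it is in either of boxes 1 and 3 (prior 1/5 each): that box was opened and seen not to hold the prize — ruled out; weight (1/5)·0 = 0 each.
If it is in any of boxes 2, 4, and 5 (prior 1/5 each): the host picks exactly this set with probability 1/6 regardless, and none is the prize; weight (1/5)·(1/6) = 1/30 each.
The weights sum to 1/10.
So P(the gold coin in box 4 | the host opened box 1 and box 3) = (1/30) / (1/10) = 1/3.

1/3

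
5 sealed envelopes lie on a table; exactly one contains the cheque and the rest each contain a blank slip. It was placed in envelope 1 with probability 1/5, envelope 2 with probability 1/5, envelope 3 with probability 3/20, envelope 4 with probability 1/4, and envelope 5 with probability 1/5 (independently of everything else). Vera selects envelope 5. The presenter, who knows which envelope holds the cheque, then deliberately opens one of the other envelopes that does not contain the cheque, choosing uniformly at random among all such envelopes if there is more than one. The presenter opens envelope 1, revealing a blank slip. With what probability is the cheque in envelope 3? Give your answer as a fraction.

Apply Bayes' rule, conditioning on where the cheque actually is.
If it is in envelope 1 (prior 1/5): the presenter opened envelope 1, so this case is ruled out; weight (1/5)·0 = 0.
If it is in envelope 2 (prior 1/5): the presenter has 3 equally likely choices, so probability 1/3; weight (1/5)·(1/3) = 1/15.
If it is in envelope 3 (prior 3/20): the presenter has 3 equally likely choices, so probability 1/3; weight (3/20)·(1/3) = 1/20.
If it is in envelope 4 (prior 1/4): the presenter has 3 equally likely choices, so probability 1/3; weight (1/4)·(1/3) = 1/12.
If it is in envelope 5 (prior 1/5): the presenter has 4 equally likely choices, so probability 1/4; weight (1/5)·(1/4) = 1/20.
The weights sum to 1/4.
So P(the cheque in envelope 3 | the presenter opened envelope 1) = (1/20) / (1/4) = 1/5.

1/5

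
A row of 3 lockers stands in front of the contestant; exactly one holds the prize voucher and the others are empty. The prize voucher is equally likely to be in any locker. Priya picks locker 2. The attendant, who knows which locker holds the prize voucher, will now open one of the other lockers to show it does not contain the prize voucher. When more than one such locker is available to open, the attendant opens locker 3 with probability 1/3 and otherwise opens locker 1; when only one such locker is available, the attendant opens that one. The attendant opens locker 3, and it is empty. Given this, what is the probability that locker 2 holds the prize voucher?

Condition on the true location of the prize voucher.
If it is in locker 1 (prior 1/3): only locker 3 is available, probability 1; weight (1/3)·1 = 1/3.
If it is in locker 2 (prior 1/3): locker 3 is available, opened with probability 1/3; weight (1/3)·(1/3) = 1/9.
If it is in locker 3 (prior 1/3): the attendant opened locker 3, so this case is ruled out; weight (1/3)·0 = 0.
The weights sum to 4/9.
So P(the prize voucher in locker 2 | the attendant opened locker 3) = (1/9) / (4/9) = 1/4.

1/4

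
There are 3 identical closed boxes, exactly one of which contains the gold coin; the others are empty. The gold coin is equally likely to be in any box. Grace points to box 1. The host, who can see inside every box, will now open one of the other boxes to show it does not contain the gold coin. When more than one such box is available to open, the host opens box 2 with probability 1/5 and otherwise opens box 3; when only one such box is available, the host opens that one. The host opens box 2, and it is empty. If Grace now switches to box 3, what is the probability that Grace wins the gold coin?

Consider each possible location of the gold coin in turn.
If it is in box 1 (prior 1/3): box 2 is available, opened with probability 1/5; weight (1/3)·(1/5) = 1/15.
If it is in box 2 (prior 1/3): the host opened box 2, so this case is ruled out; weight (1/3)·0 = 0.
If it is in box 3 (prior 1/3): only box 2 is available, probability 1; weight (1/3)·1 = 1/3.
The weights sum to 2/5.
So P(the gold coin in box 3 | the host opened box 2) = (1/3) / (2/5) = 5/6.

5/6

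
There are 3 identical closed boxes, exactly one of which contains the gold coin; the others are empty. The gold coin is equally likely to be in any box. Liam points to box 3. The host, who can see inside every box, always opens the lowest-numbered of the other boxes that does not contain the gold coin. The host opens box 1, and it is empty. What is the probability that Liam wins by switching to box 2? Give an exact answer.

Condition on the true location of the gold coin.
If it is in box 1 (prior 1/3): the host opened box 1, so this case is ruled out; weight (1/3)·0 = 0.
If it is in either of boxes 2 and 3 (prior 1/3 each): box 1 is the lowest-numbered option available, probability 1; weight (1/3)·1 = 1/3 each.
The weights sum to 2/3.
So P(the gold coin in box 2 | the host opened box 1) = (1/3) / (2/3) = 1/2.

1/2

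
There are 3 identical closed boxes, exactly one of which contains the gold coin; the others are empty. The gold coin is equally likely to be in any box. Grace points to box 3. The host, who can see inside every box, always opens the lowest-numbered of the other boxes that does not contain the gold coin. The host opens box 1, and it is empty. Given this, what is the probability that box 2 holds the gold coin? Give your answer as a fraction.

Consider each possible location of the gold coin in turn.
If it is in box 1 (prior 1/3): the host opened box 1, so this case is ruled out; weight (1/3)·0 = 0.
If it is in either of boxes 2 and 3 (prior 1/3 each): box 1 is the lowest-numbered option available, probability 1; weight (1/3)·1 = 1/3 each.
The weights sum to 2/3.
So P(the gold coin in box 2 | the host opened box 1) = (1/3) / (2/3) = 1/2.

1/2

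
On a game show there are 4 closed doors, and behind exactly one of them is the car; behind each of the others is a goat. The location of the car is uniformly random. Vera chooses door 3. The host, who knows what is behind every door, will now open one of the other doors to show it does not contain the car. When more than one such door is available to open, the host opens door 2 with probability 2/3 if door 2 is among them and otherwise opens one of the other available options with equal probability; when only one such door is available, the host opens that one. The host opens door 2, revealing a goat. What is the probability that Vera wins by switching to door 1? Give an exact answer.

Condition on the true location of the car.
If it is behind any of doors 1, 3, and 4 (prior 1/4 each): door 2 is available, opened with probability 2/3; weight (1/4)·(2/3) = 1/6 each.
If it is behind door 2 (prior 1/4): the host opened door 2, so this case is ruled out; weight (1/4)·0 = 0.
The weights sum to 1/2.
So P(the car behind door 1 | the host opened door 2) = (1/6) / (1/2) = 1/3.

1/3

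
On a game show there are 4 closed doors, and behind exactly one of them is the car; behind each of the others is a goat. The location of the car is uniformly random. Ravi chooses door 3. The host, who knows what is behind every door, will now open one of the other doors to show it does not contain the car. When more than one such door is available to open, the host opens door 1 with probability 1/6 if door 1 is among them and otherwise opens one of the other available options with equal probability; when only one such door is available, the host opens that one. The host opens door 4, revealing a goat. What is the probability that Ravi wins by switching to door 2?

10/21

Consider each possible location of the car in turn.
If it is behind door 1 (prior 1/4): door 1 holds the prize so is unavailable; the host chooses uniformly among the 2 others, probability 1/2; weight (1/4)·(1/2) = 1/8.
If it is behind door 2 (prior 1/4): door 1 is available but not opened, probability 5/6; weight (1/4)·(5/6) = 5/24.
If it is behind door 3 (prior 1/4): door 1 is available but not opened; door 4 gets probability (1 − 1/6)/2 = 5/12; weight (1/4)·(5/12) = 5/48.
If it is behind door 4 (prior 1/4): the host opened door 4, so this case is ruled out; weight (1/4)·0 = 0.
The weights sum to 7/16.
So P(the car behind door 2 | the host opened door 4) = (5/24) / (7/16) = 10/21.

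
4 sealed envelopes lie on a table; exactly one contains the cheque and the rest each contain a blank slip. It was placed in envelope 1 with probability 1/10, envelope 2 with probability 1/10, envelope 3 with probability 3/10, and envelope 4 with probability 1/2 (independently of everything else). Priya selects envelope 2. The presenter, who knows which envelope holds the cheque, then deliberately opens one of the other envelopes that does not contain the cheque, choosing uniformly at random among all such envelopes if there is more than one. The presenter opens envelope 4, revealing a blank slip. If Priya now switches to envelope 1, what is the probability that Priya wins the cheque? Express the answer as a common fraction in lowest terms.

Consider each possible location of the cheque in turn.
If it is in envelope 1 (prior 1/10): the presenter has 2 equally likely choices, so probability 1/2; weight (1/10)·(1/2) = 1/20.
If it is in envelope 2 (prior 1/10): the presenter has 3 equally likely choices, so probability 1/3; weight (1/10)·(1/3) = 1/30.
If it is in envelope 3 (prior 3/10): the presenter has 2 equally likely choices, so probability 1/2; weight (3/10)·(1/2) = 3/20.
If it is in envelope 4 (prior 1/2): the presenter opened envelope 4, so this case is ruled out; weight (1/2)·0 = 0.
The weights sum to 7/30.
So P(the cheque in envelope 1 | the presenter opened envelope 4) = (1/20) / (7/30) = 3/14.

3/14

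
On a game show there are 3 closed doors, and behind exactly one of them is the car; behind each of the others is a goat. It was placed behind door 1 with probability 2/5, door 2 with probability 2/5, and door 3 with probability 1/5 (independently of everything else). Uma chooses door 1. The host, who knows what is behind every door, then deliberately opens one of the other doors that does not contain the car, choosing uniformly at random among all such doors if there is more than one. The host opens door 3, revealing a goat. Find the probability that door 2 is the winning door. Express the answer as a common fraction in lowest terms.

2/3

Consider each possible location of the car in turn.
If it is behind door 1 (prior 2/5): the host has 2 equally likely choices, so probability 1/2; weight (2/5)·(1/2) = 1/5.
If it is behind door 2 (prior 2/5): the host has no choice, probability 1; weight (2/5)·1 = 2/5.
If it is behind door 3 (prior 1/5): the host opened door 3, so this case is ruled out; weight (1/5)·0 = 0.
The weights sum to 3/5.
So P(the car behind door 2 | the host opened door 3) = (2/5) / (3/5) = 2/3.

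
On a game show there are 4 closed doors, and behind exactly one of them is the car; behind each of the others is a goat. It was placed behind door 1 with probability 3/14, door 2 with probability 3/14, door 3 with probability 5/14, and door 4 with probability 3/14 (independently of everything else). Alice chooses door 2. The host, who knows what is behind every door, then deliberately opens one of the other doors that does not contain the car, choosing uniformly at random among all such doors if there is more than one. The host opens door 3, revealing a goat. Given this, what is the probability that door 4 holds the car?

Apply Bayes' rule, conditioning on where the car actually is.
If it is behind either of doors 1 and 4 (prior 3/14 each): the host has 2 equally likely choices, so probability 1/2; weight (3/14)·(1/2) = 3/28 each.
If it is behind door 2 (prior 3/14): the host has 3 equally likely choices, so probability 1/3; weight (3/14)·(1/3) = 1/14.
If it is behind door 3 (prior 5/14): the host opened door 3, so this case is ruled out; weight (5/14)·0 = 0.
The weights sum to 2/7.
So P(the car behind door 4 | the host opened door 3) = (3/28) / (2/7) = 3/8.

3/8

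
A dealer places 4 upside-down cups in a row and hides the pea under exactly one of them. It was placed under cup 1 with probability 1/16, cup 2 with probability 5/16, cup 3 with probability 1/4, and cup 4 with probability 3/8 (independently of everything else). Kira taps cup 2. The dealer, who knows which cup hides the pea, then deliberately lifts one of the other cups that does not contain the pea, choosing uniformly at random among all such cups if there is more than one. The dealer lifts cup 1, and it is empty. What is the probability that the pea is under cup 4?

9/20

Condition on the true location of the pea.
If it is under cup 1 (prior 1/16): the dealer opened cup 1, so this case is ruled out; weight (1/16)·0 = 0.
If it is under cup 2 (prior 5/16): the dealer has 3 equally likely choices, so probability 1/3; weight (5/16)·(1/3) = 5/48.
If it is under cup 3 (prior 1/4): the dealer has 2 equally likely choices, so probability 1/2; weight (1/4)·(1/2) = 1/8.
If it is under cup 4 (prior 3/8): the dealer has 2 equally likely choices, so probability 1/2; weight (3/8)·(1/2) = 3/16.
The weights sum to 5/12.
So P(the pea under cup 4 | the dealer opened cup 1) = (3/16) / (5/12) = 9/20.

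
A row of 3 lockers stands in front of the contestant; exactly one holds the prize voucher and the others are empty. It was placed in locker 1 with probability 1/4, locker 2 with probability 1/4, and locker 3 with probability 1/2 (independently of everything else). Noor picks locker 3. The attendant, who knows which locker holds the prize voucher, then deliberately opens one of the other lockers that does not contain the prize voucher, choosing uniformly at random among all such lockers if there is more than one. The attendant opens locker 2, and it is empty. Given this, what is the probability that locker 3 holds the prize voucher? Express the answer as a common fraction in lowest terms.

1/2

Consider each possible location of the prize voucher in turn.
If it is in locker 1 (prior 1/4): the attendant has no choice, probability 1; weight (1/4)·1 = 1/4.
If it is in locker 2 (prior 1/4): the attendant opened locker 2, so this case is ruled out; weight (1/4)·0 = 0.
If it is in locker 3 (prior 1/2): the attendant has 2 equally likely choices, so probability 1/2; weight (1/2)·(1/2) = 1/4.
The weights sum to 1/2.
So P(the prize voucher in locker 3 | the attendant opened locker 2) = (1/4) / (1/2) = 1/2.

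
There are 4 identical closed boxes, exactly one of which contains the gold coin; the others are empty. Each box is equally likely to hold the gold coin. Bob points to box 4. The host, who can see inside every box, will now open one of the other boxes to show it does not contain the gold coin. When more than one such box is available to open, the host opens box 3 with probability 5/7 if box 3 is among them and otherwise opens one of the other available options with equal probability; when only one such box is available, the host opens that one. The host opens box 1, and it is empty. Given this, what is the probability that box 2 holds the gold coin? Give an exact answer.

4/13

Apply Bayes' rule, conditioning on where the gold coin actually is.
If it is in box 1 (prior 1/4): the host opened box 1, so this case is ruled out; weight (1/4)·0 = 0.
If it is in box 2 (prior 1/4): box 3 is available but not opened, probability 2/7; weight (1/4)·(2/7) = 1/14.
If it is in box 3 (prior 1/4): box 3 holds the prize so is unavailable; the host chooses uniformly among the 2 others, probability 1/2; weight (1/4)·(1/2) = 1/8.
If it is in box 4 (prior 1/4): box 3 is available but not opened; box 1 gets probability (1 − 5/7)/2 = 1/7; weight (1/4)·(1/7) = 1/28.
The weights sum to 13/56.
So P(the gold coin in box 2 | the host opened box 1) = (1/14) / (13/56) = 4/13.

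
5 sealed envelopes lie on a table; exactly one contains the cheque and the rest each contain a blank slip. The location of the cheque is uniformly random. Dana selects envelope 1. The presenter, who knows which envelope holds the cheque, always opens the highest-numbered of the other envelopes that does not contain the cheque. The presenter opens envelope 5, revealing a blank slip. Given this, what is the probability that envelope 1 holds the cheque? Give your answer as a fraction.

Apply Bayes' rule, conditioning on where the cheque actually is.
If it is in any of envelopes 1, 2, 3, and 4 (prior 1/5 each): envelope 5 is the highest-numbered option available, probability 1; weight (1/5)·1 = 1/5 each.
If it is in envelope 5 (prior 1/5): the presenter opened envelope 5, so this case is ruled out; weight (1/5)·0 = 0.
The weights sum to 4/5.
So P(the cheque in envelope 1 | the presenter opened envelope 5) = (1/5) / (4/5) = 1/4.

1/4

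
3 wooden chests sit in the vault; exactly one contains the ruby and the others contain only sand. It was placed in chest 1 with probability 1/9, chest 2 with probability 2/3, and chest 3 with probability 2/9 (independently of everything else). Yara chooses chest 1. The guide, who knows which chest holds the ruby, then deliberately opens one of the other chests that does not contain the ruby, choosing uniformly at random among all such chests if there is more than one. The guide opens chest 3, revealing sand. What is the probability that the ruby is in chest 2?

Apply Bayes' rule, conditioning on where the ruby actually is.
If it is in chest 1 (prior 1/9): the guide has 2 equally likely choices, so probability 1/2; weight (1/9)·(1/2) = 1/18.
If it is in chest 2 (prior 2/3): the guide has no choice, probability 1; weight (2/3)·1 = 2/3.
If it is in chest 3 (prior 2/9): the guide opened chest 3, so this case is ruled out; weight (2/9)·0 = 0.
The weights sum to 13/18.
So P(the ruby in chest 2 | the guide opened chest 3) = (2/3) / (13/18) = 12/13.

12/13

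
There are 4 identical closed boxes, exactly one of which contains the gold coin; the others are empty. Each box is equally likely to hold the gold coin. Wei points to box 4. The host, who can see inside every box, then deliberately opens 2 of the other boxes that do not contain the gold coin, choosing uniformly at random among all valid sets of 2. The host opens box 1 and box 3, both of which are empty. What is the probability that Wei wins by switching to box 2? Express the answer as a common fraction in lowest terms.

3/4

Condition on the true location of the gold coin.
If it is in either of boxes 1 and 3 (prior 1/4 each): that box was opened and seen not to hold the prize — ruled out; weight (1/4)·0 = 0 each.
If it is in box 2 (prior 1/4): the host has no choice, probability 1; weight (1/4)·1 = 1/4.
If it is in box 4 (prior 1/4): the host has 3 equally likely choices, so probability 1/3; weight (1/4)·(1/3) = 1/12.
The weights sum to 1/3.
So P(the gold coin in box 2 | the host opened box 1 and box 3) = (1/4) / (1/3) = 3/4.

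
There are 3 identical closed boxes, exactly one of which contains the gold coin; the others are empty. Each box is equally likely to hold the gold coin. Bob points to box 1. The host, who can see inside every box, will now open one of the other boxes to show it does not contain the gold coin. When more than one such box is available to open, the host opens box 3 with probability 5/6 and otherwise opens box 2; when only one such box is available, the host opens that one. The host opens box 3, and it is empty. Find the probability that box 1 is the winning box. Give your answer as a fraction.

Consider each possible location of the gold coin in turn.
If it is in box 1 (prior 1/3): box 3 is available, opened with probability 5/6; weight (1/3)·(5/6) = 5/18.
If it is in box 2 (prior 1/3): only box 3 is available, probability 1; weight (1/3)·1 = 1/3.
If it is in box 3 (prior 1/3): the host opened box 3, so this case is ruled out; weight (1/3)·0 = 0.
The weights sum to 11/18.
So P(the gold coin in box 1 | the host opened box 3) = (5/18) / (11/18) = 5/11.

5/11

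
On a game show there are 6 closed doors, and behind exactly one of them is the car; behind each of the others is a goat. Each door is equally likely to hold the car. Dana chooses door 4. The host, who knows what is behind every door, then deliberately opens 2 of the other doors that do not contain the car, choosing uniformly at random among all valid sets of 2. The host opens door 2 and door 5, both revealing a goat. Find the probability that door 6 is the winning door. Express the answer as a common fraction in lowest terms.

5/18

Apply Bayes' rule, conditioning on where the car actually is.
If it is behind any of doors 1, 3, and 6 (prior 1/6 each): the host has 6 equally likely choices, so probability 1/6; weight (1/6)·(1/6) = 1/36 each.
If it is behind either of doors 2 and 5 (prior 1/6 each): that door was opened and seen not to hold the prize — ruled out; weight (1/6)·0 = 0 each.
If it is behind door 4 (prior 1/6): the host has 10 equally likely choices, so probability 1/10; weight (1/6)·(1/10) = 1/60.
The weights sum to 1/10.
So P(the car behind door 6 | the host opened door 2 and door 5) = (1/36) / (1/10) = 5/18.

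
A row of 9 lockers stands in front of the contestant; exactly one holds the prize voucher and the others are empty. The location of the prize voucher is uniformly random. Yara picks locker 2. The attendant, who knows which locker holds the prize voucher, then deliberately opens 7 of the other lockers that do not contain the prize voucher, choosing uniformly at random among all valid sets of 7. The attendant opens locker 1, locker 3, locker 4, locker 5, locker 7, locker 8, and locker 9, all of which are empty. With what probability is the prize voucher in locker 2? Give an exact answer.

1/9

Apply Bayes' rule, conditioning on where the prize voucher actually is.
If it is in any of lockers 1, 3, 4, 5, 7, 8, and 9 (prior 1/9 each): that locker was opened and seen not to hold the prize — ruled out; weight (1/9)·0 = 0 each.
If it is in locker 2 (prior 1/9): the attendant has 8 equally likely choices, so probability 1/8; weight (1/9)·(1/8) = 1/72.
If it is in locker 6 (prior 1/9): the attendant has no choice, probability 1; weight (1/9)·1 = 1/9.
The weights sum to 1/8.
So P(the prize voucher in locker 2 | the attendant opened locker 1, locker 3, locker 4, locker 5, locker 7, locker 8, and locker 9) = (1/72) / (1/8) = 1/9.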